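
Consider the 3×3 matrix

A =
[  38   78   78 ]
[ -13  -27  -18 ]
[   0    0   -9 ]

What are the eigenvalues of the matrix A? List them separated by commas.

-9, -1, 12

The characteristic polynomial is p(t) = det(tI - A).
Cofactor expansion gives p(t) = t^3 - 2t^2 - 111t - 108.
Try t = -1: p(-1) = 0, so -1 is a root.
Dividing by (t + 1) leaves t^2 - 3t - 108.
The quadratic factors as (t + 9)·(t - 12).
Eigenvalues: -9, -1, 12.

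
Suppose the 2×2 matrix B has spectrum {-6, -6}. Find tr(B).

trace(B) is the sum of the eigenvalues: (-6) + (-6) = -12.

-12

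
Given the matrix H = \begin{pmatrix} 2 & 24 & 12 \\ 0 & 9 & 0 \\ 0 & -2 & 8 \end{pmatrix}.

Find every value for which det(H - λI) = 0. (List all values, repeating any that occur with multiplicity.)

2, 8, 9

Compute the characteristic polynomial p(t) = det(tI - H).
Expanding the 3×3 determinant: p(t) = t^3 - 19t^2 + 106t - 144.
Since p(2) = 0, t = 2 is a root.
Dividing by (t - 2) leaves t^2 - 17t + 72.
The quadratic factors as (t - 8)·(t - 9).
Eigenvalues: 2, 8, 9.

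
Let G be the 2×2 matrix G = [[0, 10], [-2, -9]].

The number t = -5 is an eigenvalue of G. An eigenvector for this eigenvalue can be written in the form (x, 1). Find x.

-2

We need (G + 5I)v = 0.
G + 5I = [[5, 10], [-2, -4]].
Row 1: (5)·x + (10)·1 = 0
Row 2: (-2)·x + (-4)·1 = 0
Solving gives x = -2.
Check: G·(-2, 1) = (10, -5) = -5·(-2, 1).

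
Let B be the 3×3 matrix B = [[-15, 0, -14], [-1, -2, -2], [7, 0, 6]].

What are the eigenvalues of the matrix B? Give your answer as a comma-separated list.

-8, -2, -1

Set up det(rI - B) = 0.
Expanding the 3×3 determinant: p(r) = r^3 + 11r^2 + 26r + 16.
Since p(-8) = 0, r = -8 is a root.
Factor out (r + 8): p(r) = (r + 8)·(r^2 + 3r + 2).
The quadratic factors as (r + 2)·(r + 1).
Eigenvalues: -8, -2, -1.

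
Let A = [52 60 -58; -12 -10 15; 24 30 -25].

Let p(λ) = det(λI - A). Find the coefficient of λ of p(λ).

p(λ) = λ^3 - 17λ^2 + 92λ - 160.
The coefficient of λ is 92.

92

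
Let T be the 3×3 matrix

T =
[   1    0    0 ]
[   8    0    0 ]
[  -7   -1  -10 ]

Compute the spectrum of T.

T is lower triangular, so its eigenvalues are the diagonal entries.
Diagonal: 1, 0, -10.

-10, 0, 1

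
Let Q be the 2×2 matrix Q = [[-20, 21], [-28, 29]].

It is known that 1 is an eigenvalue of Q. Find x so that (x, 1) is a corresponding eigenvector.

1

We need (Q - 1I)v = 0.
Q - 1I = [[-21, 21], [-28, 28]].
Row 1: (-21)·x + (21)·1 = 0
Row 2: (-28)·x + (28)·1 = 0
Solving gives x = 1.
Check: Q·(1, 1) = (1, 1) = 1·(1, 1).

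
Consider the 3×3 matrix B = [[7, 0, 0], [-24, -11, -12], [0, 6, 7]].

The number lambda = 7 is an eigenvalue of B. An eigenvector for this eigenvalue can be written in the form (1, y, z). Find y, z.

We need (B - 7I)v = 0.
B - 7I = [[0, 0, 0], [-24, -18, -12], [0, 6, 0]].
Row 1: (0)·1 + (0)·y + (0)·z = 0
Row 2: (-24)·1 + (-18)·y + (-12)·z = 0
Row 3: (0)·1 + (6)·y + (0)·z = 0
Solving gives y = 0, z = -2.
Check: B·(1, 0, -2) = (7, 0, -14) = 7·(1, 0, -2).

0, -2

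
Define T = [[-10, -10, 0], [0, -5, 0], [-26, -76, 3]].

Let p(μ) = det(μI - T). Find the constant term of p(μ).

-150

p(μ) = μ^3 + 12μ^2 + 5μ - 150.
The constant term is -150.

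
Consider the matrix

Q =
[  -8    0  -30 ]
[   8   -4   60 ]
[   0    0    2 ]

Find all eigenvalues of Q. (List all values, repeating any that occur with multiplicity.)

The characteristic polynomial is p(μ) = det(μI - Q).
Cofactor expansion gives p(μ) = μ^3 + 10μ^2 + 8μ - 64.
Since p(2) = 0, μ = 2 is a root.
Dividing by (μ - 2) leaves μ^2 + 12μ + 32.
The quadratic factors as (μ + 8)·(μ + 4).
Eigenvalues: -8, -4, 2.

-8, -4, 2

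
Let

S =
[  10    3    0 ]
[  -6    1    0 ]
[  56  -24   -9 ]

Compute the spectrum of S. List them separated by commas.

The characteristic polynomial is p(λ) = det(λI - S).
Expanding along the first row, p(λ) = λ^3 - 2λ^2 - 71λ + 252.
Try λ = 7: p(7) = 0, so 7 is a root.
Factor out (λ - 7): p(λ) = (λ - 7)·(λ^2 + 5λ - 36).
The quadratic factors as (λ + 9)·(λ - 4).
Eigenvalues: -9, 4, 7.

-9, 4, 7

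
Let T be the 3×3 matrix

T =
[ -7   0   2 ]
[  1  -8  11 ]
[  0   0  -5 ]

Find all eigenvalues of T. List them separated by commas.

Set up det(λI - T) = 0.
Expanding the 3×3 determinant: p(λ) = λ^3 + 20λ^2 + 131λ + 280.
Since p(-5) = 0, λ = -5 is a root.
Factor out (λ + 5): p(λ) = (λ + 5)·(λ^2 + 15λ + 56).
The quadratic factors as (λ + 8)·(λ + 7).
Eigenvalues: -8, -7, -5.

-8, -7, -5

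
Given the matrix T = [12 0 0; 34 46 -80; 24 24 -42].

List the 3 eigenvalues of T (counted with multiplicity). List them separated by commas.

Compute the characteristic polynomial p(μ) = det(μI - T).
Expanding the 3×3 determinant: p(μ) = μ^3 - 16μ^2 + 36μ + 144.
Rational-root test: μ = -2 gives p(-2) = 0.
Dividing by (μ + 2) leaves μ^2 - 18μ + 72.
The quadratic factors as (μ - 6)·(μ - 12).
Eigenvalues: -2, 6, 12.

-2, 6, 12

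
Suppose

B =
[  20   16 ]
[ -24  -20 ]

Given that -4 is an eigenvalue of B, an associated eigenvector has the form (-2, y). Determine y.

3

We need (B + 4I)v = 0.
B + 4I = [[24, 16], [-24, -16]].
Row 1: (24)·-2 + (16)·y = 0
Row 2: (-24)·-2 + (-16)·y = 0
Solving gives y = 3.
Check: B·(-2, 3) = (8, -12) = -4·(-2, 3).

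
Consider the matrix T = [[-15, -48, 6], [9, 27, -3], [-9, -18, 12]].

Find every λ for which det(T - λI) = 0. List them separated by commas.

3, 9, 12

Set up det(λI - T) = 0.
Cofactor expansion gives p(λ) = λ^3 - 24λ^2 + 171λ - 324.
Try λ = 12: p(12) = 0, so 12 is a root.
Factor out (λ - 12): p(λ) = (λ - 12)·(λ^2 - 12λ + 27).
The quadratic factors as (λ - 3)·(λ - 9).
Eigenvalues: 3, 9, 12.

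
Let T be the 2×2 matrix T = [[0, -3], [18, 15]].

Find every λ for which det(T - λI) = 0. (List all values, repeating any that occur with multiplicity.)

det(T - lambda·I) = (0 - lambda)(15 - lambda) - (-3)·(18) = lambda^2 - 15·lambda + 54.
This factors as (lambda - 6)·(lambda - 9) = 0.
Eigenvalues: 6, 9.

6, 9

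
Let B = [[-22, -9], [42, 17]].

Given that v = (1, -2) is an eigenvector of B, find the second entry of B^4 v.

First find the eigenvalue: Bv = (-4, 8) = -4·(1, -2), so λ = -4.
Then B^4 v = λ^4·v = (-4)^4·(1, -2) = 256·(1, -2) = (256, -512).

-512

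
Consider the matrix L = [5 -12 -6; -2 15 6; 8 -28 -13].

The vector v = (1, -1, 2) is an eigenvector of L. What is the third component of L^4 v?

First find the eigenvalue: Lv = (5, -5, 10) = 5·(1, -1, 2), so λ = 5.
Then L^4 v = λ^4·v = 5^4·(1, -1, 2) = 625·(1, -1, 2) = (625, -625, 1250).

1250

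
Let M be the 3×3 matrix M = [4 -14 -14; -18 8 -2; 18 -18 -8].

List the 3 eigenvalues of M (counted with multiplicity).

-10, 4, 10

The characteristic polynomial is p(r) = det(rI - M).
Expanding along the first row, p(r) = r^3 - 4r^2 - 100r + 400.
Rational-root test: r = -10 gives p(-10) = 0.
Factor out (r + 10): p(r) = (r + 10)·(r^2 - 14r + 40).
The quadratic factors as (r - 4)·(r - 10).
Eigenvalues: -10, 4, 10.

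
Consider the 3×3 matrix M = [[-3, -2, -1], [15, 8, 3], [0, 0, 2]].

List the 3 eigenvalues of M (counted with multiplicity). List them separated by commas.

The characteristic polynomial is p(λ) = det(λI - M).
Expanding the 3×3 determinant: p(λ) = λ^3 - 7λ^2 + 16λ - 12.
Since p(2) = 0, λ = 2 is a root.
Dividing by (λ - 2) leaves λ^2 - 5λ + 6.
The quadratic factors as (λ - 2)·(λ - 3).
Eigenvalues: 2, 2, 3.

2, 2, 3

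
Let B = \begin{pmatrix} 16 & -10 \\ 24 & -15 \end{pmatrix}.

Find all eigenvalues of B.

det(B - λI) = (16 - λ)(-15 - λ) - (-10)·(24) = λ^2 - λ.
This factors as λ·(λ - 1) = 0.
Eigenvalues: 0, 1.

0, 1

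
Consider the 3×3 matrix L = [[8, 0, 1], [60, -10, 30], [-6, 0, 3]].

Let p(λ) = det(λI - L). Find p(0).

300

p(0) = det(0·I − L) = det(−L) = (−1)^3·det(L).
det(L) = -300, so p(0) = 300.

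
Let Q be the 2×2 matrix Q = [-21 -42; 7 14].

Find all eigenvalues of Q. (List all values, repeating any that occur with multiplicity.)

det(Q - tI) = (-21 - t)(14 - t) - (-42)·(7) = t^2 + 7t.
This factors as (t + 7)·t = 0.
Eigenvalues: -7, 0.

-7, 0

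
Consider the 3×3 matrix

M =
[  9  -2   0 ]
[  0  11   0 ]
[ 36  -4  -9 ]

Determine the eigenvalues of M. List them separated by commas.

Set up det(tI - M) = 0.
Expanding along the first row, p(t) = t^3 - 11t^2 - 81t + 891.
Since p(-9) = 0, t = -9 is a root.
Dividing by (t + 9) leaves t^2 - 20t + 99.
The quadratic factors as (t - 9)·(t - 11).
Eigenvalues: -9, 9, 11.

-9, 9, 11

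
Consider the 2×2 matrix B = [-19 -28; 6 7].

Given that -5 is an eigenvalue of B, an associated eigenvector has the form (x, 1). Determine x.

We need (B + 5I)v = 0.
B + 5I = [[-14, -28], [6, 12]].
Row 1: (-14)·x + (-28)·1 = 0
Row 2: (6)·x + (12)·1 = 0
Solving gives x = -2.
Check: B·(-2, 1) = (10, -5) = -5·(-2, 1).

-2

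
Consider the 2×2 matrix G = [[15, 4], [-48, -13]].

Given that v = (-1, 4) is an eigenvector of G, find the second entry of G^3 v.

-4

First find the eigenvalue: Gv = (1, -4) = -1·(-1, 4), so λ = -1.
Then G^3 v = λ^3·v = (-1)^3·(-1, 4) = -1·(-1, 4) = (1, -4).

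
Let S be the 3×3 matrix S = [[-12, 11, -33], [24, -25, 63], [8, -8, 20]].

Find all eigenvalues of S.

-12, -4, -1

The characteristic polynomial is p(λ) = det(λI - S).
Cofactor expansion gives p(λ) = λ^3 + 17λ^2 + 64λ + 48.
Try λ = -4: p(-4) = 0, so -4 is a root.
Factor out (λ + 4): p(λ) = (λ + 4)·(λ^2 + 13λ + 12).
The quadratic factors as (λ + 12)·(λ + 1).
Eigenvalues: -12, -4, -1.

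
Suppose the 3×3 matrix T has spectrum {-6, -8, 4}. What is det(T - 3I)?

If T has eigenvalues -6, -8, 4, then T - 3I has eigenvalues -9, -11, 1.
det(T - 3I) = (-9) · (-11) · (1) = 99.

99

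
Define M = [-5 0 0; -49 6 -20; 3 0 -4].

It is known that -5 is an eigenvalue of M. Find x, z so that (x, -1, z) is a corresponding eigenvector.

1, -3

We need (M + 5I)v = 0.
M + 5I = [[0, 0, 0], [-49, 11, -20], [3, 0, 1]].
Row 1: (0)·x + (0)·-1 + (0)·z = 0
Row 2: (-49)·x + (11)·-1 + (-20)·z = 0
Row 3: (3)·x + (0)·-1 + (1)·z = 0
Solving gives x = 1, z = -3.
Check: M·(1, -1, -3) = (-5, 5, 15) = -5·(1, -1, -3).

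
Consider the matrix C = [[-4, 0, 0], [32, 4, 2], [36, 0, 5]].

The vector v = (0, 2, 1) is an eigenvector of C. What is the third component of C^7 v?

First find the eigenvalue: Cv = (0, 10, 5) = 5·(0, 2, 1), so λ = 5.
Then C^7 v = λ^7·v = 5^7·(0, 2, 1) = 78125·(0, 2, 1) = (0, 156250, 78125).

78125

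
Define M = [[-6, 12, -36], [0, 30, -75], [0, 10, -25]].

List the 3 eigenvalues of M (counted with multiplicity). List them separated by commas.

Compute the characteristic polynomial p(λ) = det(λI - M).
Expanding along the first row, p(λ) = λ^3 + λ^2 - 30λ.
Try λ = 5: p(5) = 0, so 5 is a root.
Dividing by (λ - 5) leaves λ^2 + 6λ.
The quadratic factors as (λ + 6)·λ.
Eigenvalues: -6, 0, 5.

-6, 0, 5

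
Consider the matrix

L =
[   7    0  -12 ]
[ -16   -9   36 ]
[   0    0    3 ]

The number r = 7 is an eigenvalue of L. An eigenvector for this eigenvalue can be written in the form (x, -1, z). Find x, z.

1, 0

We need (L - 7I)v = 0.
L - 7I = [[0, 0, -12], [-16, -16, 36], [0, 0, -4]].
Row 1: (0)·x + (0)·-1 + (-12)·z = 0
Row 2: (-16)·x + (-16)·-1 + (36)·z = 0
Row 3: (0)·x + (0)·-1 + (-4)·z = 0
Solving gives x = 1, z = 0.
Check: L·(1, -1, 0) = (7, -7, 0) = 7·(1, -1, 0).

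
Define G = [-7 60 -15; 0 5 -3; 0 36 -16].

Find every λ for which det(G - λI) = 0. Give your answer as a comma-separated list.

-7, -7, -4

The characteristic polynomial is p(s) = det(sI - G).
Cofactor expansion gives p(s) = s^3 + 18s^2 + 105s + 196.
Rational-root test: s = -4 gives p(-4) = 0.
Factor out (s + 4): p(s) = (s + 4)·(s^2 + 14s + 49).
The quadratic factor is (s + 7)^2.
Eigenvalues: -7, -7, -4.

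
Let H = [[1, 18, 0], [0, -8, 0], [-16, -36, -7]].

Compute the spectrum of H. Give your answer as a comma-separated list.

The characteristic polynomial is p(lambda) = det(lambda·I - H).
Expanding the 3×3 determinant: p(lambda) = lambda^3 + 14·lambda^2 + 41·lambda - 56.
Rational-root test: lambda = 1 gives p(1) = 0.
Factor out (lambda - 1): p(lambda) = (lambda - 1)·(lambda^2 + 15·lambda + 56).
The quadratic factors as (lambda + 8)·(lambda + 7).
Eigenvalues: -8, -7, 1.

-8, -7, 1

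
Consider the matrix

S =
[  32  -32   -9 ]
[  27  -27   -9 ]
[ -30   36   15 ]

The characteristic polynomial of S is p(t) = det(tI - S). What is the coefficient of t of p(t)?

129

p(t) = t^3 - 20t^2 + 129t - 270.
The coefficient of t is 129.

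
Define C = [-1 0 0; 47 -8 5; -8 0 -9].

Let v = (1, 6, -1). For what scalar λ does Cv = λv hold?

-1

Compute Cv: C·(1, 6, -1) = (-1, -6, 1).
Since Cv = λv, compare component 1: -1 = λ·1, so λ = -1.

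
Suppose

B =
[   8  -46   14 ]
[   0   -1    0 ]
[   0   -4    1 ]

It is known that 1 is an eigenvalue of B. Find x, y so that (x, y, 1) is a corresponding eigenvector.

We need (B - 1I)v = 0.
B - 1I = [[7, -46, 14], [0, -2, 0], [0, -4, 0]].
Row 1: (7)·x + (-46)·y + (14)·1 = 0
Row 2: (0)·x + (-2)·y + (0)·1 = 0
Row 3: (0)·x + (-4)·y + (0)·1 = 0
Solving gives x = -2, y = 0.
Check: B·(-2, 0, 1) = (-2, 0, 1) = 1·(-2, 0, 1).

-2, 0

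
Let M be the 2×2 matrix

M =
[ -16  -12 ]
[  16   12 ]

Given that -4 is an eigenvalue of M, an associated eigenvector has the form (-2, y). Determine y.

2

We need (M + 4I)v = 0.
M + 4I = [[-12, -12], [16, 16]].
Row 1: (-12)·-2 + (-12)·y = 0
Row 2: (16)·-2 + (16)·y = 0
Solving gives y = 2.
Check: M·(-2, 2) = (8, -8) = -4·(-2, 2).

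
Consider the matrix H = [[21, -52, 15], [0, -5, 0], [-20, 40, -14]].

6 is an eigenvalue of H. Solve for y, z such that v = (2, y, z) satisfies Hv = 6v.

0, -2

We need (H - 6I)v = 0.
H - 6I = [[15, -52, 15], [0, -11, 0], [-20, 40, -20]].
Row 1: (15)·2 + (-52)·y + (15)·z = 0
Row 2: (0)·2 + (-11)·y + (0)·z = 0
Row 3: (-20)·2 + (40)·y + (-20)·z = 0
Solving gives y = 0, z = -2.
Check: H·(2, 0, -2) = (12, 0, -12) = 6·(2, 0, -2).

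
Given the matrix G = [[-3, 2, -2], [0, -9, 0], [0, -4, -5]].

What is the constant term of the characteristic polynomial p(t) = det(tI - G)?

135

p(0) = det(0·I − G) = det(−G) = (−1)^3·det(G).
det(G) = -135, so p(0) = 135.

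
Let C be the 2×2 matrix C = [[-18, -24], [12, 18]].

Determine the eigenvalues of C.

-6, 6

det(C - tI) = (-18 - t)(18 - t) - (-24)·(12) = t^2 - 36.
This factors as (t + 6)·(t - 6) = 0.
Eigenvalues: -6, 6.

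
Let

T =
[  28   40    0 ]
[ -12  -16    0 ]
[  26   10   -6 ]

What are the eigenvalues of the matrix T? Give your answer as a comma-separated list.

Compute the characteristic polynomial p(λ) = det(λI - T).
Expanding along the first row, p(λ) = λ^3 - 6λ^2 - 40λ + 192.
Try λ = 4: p(4) = 0, so 4 is a root.
Dividing by (λ - 4) leaves λ^2 - 2λ - 48.
The quadratic factors as (λ + 6)·(λ - 8).
Eigenvalues: -6, 4, 8.

-6, 4, 8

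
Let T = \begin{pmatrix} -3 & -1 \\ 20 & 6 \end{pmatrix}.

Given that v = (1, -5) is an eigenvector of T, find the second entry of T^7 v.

First find the eigenvalue: Tv = (2, -10) = 2·(1, -5), so λ = 2.
Then T^7 v = λ^7·v = 2^7·(1, -5) = 128·(1, -5) = (128, -640).

-640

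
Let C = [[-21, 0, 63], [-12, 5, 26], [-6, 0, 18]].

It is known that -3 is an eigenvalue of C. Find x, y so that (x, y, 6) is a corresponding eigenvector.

We need (C + 3I)v = 0.
C + 3I = [[-18, 0, 63], [-12, 8, 26], [-6, 0, 21]].
Row 1: (-18)·x + (0)·y + (63)·6 = 0
Row 2: (-12)·x + (8)·y + (26)·6 = 0
Row 3: (-6)·x + (0)·y + (21)·6 = 0
Solving gives x = 21, y = 12.
Check: C·(21, 12, 6) = (-63, -36, -18) = -3·(21, 12, 6).

21, 12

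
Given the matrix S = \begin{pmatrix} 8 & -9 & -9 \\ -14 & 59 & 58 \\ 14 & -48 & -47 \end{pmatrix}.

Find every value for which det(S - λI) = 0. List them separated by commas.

1, 8, 11

Set up det(λI - S) = 0.
Expanding the 3×3 determinant: p(λ) = λ^3 - 20λ^2 + 107λ - 88.
Rational-root test: λ = 1 gives p(1) = 0.
Dividing by (λ - 1) leaves λ^2 - 19λ + 88.
The quadratic factors as (λ - 8)·(λ - 11).
Eigenvalues: 1, 8, 11.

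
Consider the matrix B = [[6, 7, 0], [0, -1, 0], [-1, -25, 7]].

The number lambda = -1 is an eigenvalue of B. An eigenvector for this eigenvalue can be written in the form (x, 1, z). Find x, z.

-1, 3

We need (B + 1I)v = 0.
B + 1I = [[7, 7, 0], [0, 0, 0], [-1, -25, 8]].
Row 1: (7)·x + (7)·1 + (0)·z = 0
Row 2: (0)·x + (0)·1 + (0)·z = 0
Row 3: (-1)·x + (-25)·1 + (8)·z = 0
Solving gives x = -1, z = 3.
Check: B·(-1, 1, 3) = (1, -1, -3) = -1·(-1, 1, 3).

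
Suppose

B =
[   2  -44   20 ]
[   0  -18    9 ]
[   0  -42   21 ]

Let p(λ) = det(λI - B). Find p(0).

p(0) = det(0·I − B) = det(−B) = (−1)^3·det(B).
det(B) = 0, so p(0) = 0.

0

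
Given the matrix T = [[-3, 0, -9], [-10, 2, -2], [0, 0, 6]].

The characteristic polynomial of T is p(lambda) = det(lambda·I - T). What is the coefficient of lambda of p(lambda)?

-12

p(lambda) = lambda^3 - 5·lambda^2 - 12·lambda + 36.
The coefficient of lambda is -12.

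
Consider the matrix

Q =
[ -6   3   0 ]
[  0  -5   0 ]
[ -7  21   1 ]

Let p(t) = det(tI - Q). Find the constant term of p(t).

-30

p(t) = t^3 + 10t^2 + 19t - 30.
The constant term is -30.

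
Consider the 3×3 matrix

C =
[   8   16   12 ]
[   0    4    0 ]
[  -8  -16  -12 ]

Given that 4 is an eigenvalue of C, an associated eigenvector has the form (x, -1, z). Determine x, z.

-2, 2

We need (C - 4I)v = 0.
C - 4I = [[4, 16, 12], [0, 0, 0], [-8, -16, -16]].
Row 1: (4)·x + (16)·-1 + (12)·z = 0
Row 2: (0)·x + (0)·-1 + (0)·z = 0
Row 3: (-8)·x + (-16)·-1 + (-16)·z = 0
Solving gives x = -2, z = 2.
Check: C·(-2, -1, 2) = (-8, -4, 8) = 4·(-2, -1, 2).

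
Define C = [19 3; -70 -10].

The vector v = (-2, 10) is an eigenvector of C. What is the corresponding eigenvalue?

4

Compute Cv: C·(-2, 10) = (-8, 40).
Since Cv = λv, compare component 1: -8 = λ·-2, so λ = 4.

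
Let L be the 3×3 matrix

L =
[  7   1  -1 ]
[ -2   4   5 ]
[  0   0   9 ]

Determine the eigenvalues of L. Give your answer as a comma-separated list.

Set up det(μI - L) = 0.
Expanding along the first row, p(μ) = μ^3 - 20μ^2 + 129μ - 270.
Try μ = 5: p(5) = 0, so 5 is a root.
Dividing by (μ - 5) leaves μ^2 - 15μ + 54.
The quadratic factors as (μ - 6)·(μ - 9).
Eigenvalues: 5, 6, 9.

5, 6, 9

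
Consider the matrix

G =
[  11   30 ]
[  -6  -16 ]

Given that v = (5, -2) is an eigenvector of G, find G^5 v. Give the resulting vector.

First find the eigenvalue: Gv = (-5, 2) = -1·(5, -2), so λ = -1.
Then G^5 v = λ^5·v = (-1)^5·(5, -2) = -1·(5, -2) = (-5, 2).

(-5, 2)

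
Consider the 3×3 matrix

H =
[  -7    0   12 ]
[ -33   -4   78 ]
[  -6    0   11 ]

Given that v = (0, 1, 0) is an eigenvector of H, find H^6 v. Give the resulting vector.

(0, 4096, 0)

First find the eigenvalue: Hv = (0, -4, 0) = -4·(0, 1, 0), so λ = -4.
Then H^6 v = λ^6·v = (-4)^6·(0, 1, 0) = 4096·(0, 1, 0) = (0, 4096, 0).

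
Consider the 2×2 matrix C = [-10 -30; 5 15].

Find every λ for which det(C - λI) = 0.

det(C - lambda·I) = (-10 - lambda)(15 - lambda) - (-30)·(5) = lambda^2 - 5·lambda.
This factors as lambda·(lambda - 5) = 0.
Eigenvalues: 0, 5.

0, 5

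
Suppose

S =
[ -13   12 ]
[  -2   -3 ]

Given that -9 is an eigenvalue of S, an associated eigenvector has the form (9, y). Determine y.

We need (S + 9I)v = 0.
S + 9I = [[-4, 12], [-2, 6]].
Row 1: (-4)·9 + (12)·y = 0
Row 2: (-2)·9 + (6)·y = 0
Solving gives y = 3.
Check: S·(9, 3) = (-81, -27) = -9·(9, 3).

3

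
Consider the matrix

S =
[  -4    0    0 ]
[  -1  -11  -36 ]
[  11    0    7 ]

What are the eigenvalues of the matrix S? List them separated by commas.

-11, -4, 7

Compute the characteristic polynomial p(t) = det(tI - S).
Expanding the 3×3 determinant: p(t) = t^3 + 8t^2 - 61t - 308.
Rational-root test: t = -4 gives p(-4) = 0.
Dividing by (t + 4) leaves t^2 + 4t - 77.
The quadratic factors as (t + 11)·(t - 7).
Eigenvalues: -11, -4, 7.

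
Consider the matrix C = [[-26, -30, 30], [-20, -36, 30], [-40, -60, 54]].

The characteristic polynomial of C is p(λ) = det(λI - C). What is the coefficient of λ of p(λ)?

p(λ) = λ^3 + 8λ^2 - 12λ - 144.
The coefficient of λ is -12.

-12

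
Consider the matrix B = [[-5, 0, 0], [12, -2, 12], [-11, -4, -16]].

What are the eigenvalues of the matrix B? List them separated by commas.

The characteristic polynomial is p(μ) = det(μI - B).
Expanding along the first row, p(μ) = μ^3 + 23μ^2 + 170μ + 400.
Since p(-5) = 0, μ = -5 is a root.
Factor out (μ + 5): p(μ) = (μ + 5)·(μ^2 + 18μ + 80).
The quadratic factors as (μ + 10)·(μ + 8).
Eigenvalues: -10, -8, -5.

-10, -8, -5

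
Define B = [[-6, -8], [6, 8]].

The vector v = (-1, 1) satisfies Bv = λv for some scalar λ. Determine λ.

Compute Bv: B·(-1, 1) = (-2, 2).
Since Bv = λv, compare component 1: -2 = λ·-1, so λ = 2.

2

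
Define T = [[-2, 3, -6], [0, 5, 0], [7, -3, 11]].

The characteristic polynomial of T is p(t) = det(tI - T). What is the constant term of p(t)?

-100

p(t) = t^3 - 14t^2 + 65t - 100.
The constant term is -100.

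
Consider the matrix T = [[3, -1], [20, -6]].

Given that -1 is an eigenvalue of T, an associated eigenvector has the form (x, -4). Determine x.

-1

We need (T + 1I)v = 0.
T + 1I = [[4, -1], [20, -5]].
Row 1: (4)·x + (-1)·-4 = 0
Row 2: (20)·x + (-5)·-4 = 0
Solving gives x = -1.
Check: T·(-1, -4) = (1, 4) = -1·(-1, -4).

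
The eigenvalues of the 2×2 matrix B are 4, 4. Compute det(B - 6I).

4

If B has eigenvalues 4, 4, then B - 6I has eigenvalues -2, -2.
det(B - 6I) = (-2) · (-2) = 4.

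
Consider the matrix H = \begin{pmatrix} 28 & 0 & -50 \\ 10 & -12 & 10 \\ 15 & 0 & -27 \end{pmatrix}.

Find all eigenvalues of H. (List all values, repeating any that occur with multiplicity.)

Set up det(sI - H) = 0.
Expanding along the first row, p(s) = s^3 + 11s^2 - 18s - 72.
Since p(3) = 0, s = 3 is a root.
Dividing by (s - 3) leaves s^2 + 14s + 24.
The quadratic factors as (s + 12)·(s + 2).
Eigenvalues: -12, -2, 3.

-12, -2, 3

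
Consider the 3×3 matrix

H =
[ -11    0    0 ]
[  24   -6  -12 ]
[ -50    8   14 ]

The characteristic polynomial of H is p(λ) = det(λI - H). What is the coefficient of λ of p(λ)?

-76

p(λ) = λ^3 + 3λ^2 - 76λ + 132.
The coefficient of λ is -76.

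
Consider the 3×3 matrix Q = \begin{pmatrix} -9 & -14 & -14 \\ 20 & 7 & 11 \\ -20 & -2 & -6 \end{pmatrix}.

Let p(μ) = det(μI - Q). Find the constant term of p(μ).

-180

p(μ) = μ^3 + 8μ^2 - 29μ - 180.
The constant term is -180.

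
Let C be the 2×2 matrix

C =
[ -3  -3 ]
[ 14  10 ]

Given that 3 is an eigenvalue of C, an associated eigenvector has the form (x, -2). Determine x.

1

We need (C - 3I)v = 0.
C - 3I = [[-6, -3], [14, 7]].
Row 1: (-6)·x + (-3)·-2 = 0
Row 2: (14)·x + (7)·-2 = 0
Solving gives x = 1.
Check: C·(1, -2) = (3, -6) = 3·(1, -2).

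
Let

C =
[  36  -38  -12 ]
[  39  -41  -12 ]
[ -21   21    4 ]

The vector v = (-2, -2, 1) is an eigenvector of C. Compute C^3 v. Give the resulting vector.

(-128, -128, 64)

First find the eigenvalue: Cv = (-8, -8, 4) = 4·(-2, -2, 1), so λ = 4.
Then C^3 v = λ^3·v = 4^3·(-2, -2, 1) = 64·(-2, -2, 1) = (-128, -128, 64).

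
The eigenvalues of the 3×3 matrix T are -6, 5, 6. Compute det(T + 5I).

If T has eigenvalues -6, 5, 6, then T + 5I has eigenvalues -1, 10, 11.
det(T + 5I) = (-1) · (10) · (11) = -110.

-110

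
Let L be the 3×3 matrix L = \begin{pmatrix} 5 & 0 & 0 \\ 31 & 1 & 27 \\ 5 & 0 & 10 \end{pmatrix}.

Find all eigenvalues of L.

1, 5, 10

Set up det(tI - L) = 0.
Expanding the 3×3 determinant: p(t) = t^3 - 16t^2 + 65t - 50.
Since p(1) = 0, t = 1 is a root.
Dividing by (t - 1) leaves t^2 - 15t + 50.
The quadratic factors as (t - 5)·(t - 10).
Eigenvalues: 1, 5, 10.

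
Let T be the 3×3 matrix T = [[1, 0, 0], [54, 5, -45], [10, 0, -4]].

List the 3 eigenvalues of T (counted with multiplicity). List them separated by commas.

Set up det(λI - T) = 0.
Cofactor expansion gives p(λ) = λ^3 - 2λ^2 - 19λ + 20.
Since p(1) = 0, λ = 1 is a root.
Dividing by (λ - 1) leaves λ^2 - λ - 20.
The quadratic factors as (λ + 4)·(λ - 5).
Eigenvalues: -4, 1, 5.

-4, 1, 5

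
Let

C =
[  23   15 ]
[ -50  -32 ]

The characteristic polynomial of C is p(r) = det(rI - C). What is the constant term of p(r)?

p(r) = r^2 + 9r + 14.
The constant term is 14.

14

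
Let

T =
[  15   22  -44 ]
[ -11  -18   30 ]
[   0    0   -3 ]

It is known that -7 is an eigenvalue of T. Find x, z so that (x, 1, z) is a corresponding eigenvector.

-1, 0

We need (T + 7I)v = 0.
T + 7I = [[22, 22, -44], [-11, -11, 30], [0, 0, 4]].
Row 1: (22)·x + (22)·1 + (-44)·z = 0
Row 2: (-11)·x + (-11)·1 + (30)·z = 0
Row 3: (0)·x + (0)·1 + (4)·z = 0
Solving gives x = -1, z = 0.
Check: T·(-1, 1, 0) = (7, -7, 0) = -7·(-1, 1, 0).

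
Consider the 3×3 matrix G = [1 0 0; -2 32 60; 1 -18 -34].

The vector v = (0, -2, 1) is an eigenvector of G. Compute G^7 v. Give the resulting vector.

(0, -256, 128)

First find the eigenvalue: Gv = (0, -4, 2) = 2·(0, -2, 1), so λ = 2.
Then G^7 v = λ^7·v = 2^7·(0, -2, 1) = 128·(0, -2, 1) = (0, -256, 128).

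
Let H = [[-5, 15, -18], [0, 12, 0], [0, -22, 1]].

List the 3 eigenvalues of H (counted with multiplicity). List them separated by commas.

-5, 1, 12

The characteristic polynomial is p(λ) = det(λI - H).
Expanding the 3×3 determinant: p(λ) = λ^3 - 8λ^2 - 53λ + 60.
Since p(-5) = 0, λ = -5 is a root.
Factor out (λ + 5): p(λ) = (λ + 5)·(λ^2 - 13λ + 12).
The quadratic factors as (λ - 1)·(λ - 12).
Eigenvalues: -5, 1, 12.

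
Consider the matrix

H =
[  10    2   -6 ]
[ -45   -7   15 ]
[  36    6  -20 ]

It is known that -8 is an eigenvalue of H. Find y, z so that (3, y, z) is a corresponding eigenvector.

0, 9

We need (H + 8I)v = 0.
H + 8I = [[18, 2, -6], [-45, 1, 15], [36, 6, -12]].
Row 1: (18)·3 + (2)·y + (-6)·z = 0
Row 2: (-45)·3 + (1)·y + (15)·z = 0
Row 3: (36)·3 + (6)·y + (-12)·z = 0
Solving gives y = 0, z = 9.
Check: H·(3, 0, 9) = (-24, 0, -72) = -8·(3, 0, 9).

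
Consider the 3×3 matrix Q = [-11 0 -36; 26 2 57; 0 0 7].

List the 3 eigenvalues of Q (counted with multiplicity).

-11, 2, 7

Compute the characteristic polynomial p(μ) = det(μI - Q).
Expanding the 3×3 determinant: p(μ) = μ^3 + 2μ^2 - 85μ + 154.
Try μ = 7: p(7) = 0, so 7 is a root.
Factor out (μ - 7): p(μ) = (μ - 7)·(μ^2 + 9μ - 22).
The quadratic factors as (μ + 11)·(μ - 2).
Eigenvalues: -11, 2, 7.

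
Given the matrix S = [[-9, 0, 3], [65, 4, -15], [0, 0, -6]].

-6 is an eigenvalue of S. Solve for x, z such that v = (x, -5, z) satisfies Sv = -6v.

We need (S + 6I)v = 0.
S + 6I = [[-3, 0, 3], [65, 10, -15], [0, 0, 0]].
Row 1: (-3)·x + (0)·-5 + (3)·z = 0
Row 2: (65)·x + (10)·-5 + (-15)·z = 0
Row 3: (0)·x + (0)·-5 + (0)·z = 0
Solving gives x = 1, z = 1.
Check: S·(1, -5, 1) = (-6, 30, -6) = -6·(1, -5, 1).

1, 1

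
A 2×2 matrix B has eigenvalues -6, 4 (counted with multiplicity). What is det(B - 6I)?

24

If B has eigenvalues -6, 4, then B - 6I has eigenvalues -12, -2.
det(B - 6I) = (-12) · (-2) = 24.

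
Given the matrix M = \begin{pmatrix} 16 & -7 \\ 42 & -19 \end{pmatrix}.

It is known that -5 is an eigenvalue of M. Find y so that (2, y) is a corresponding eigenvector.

6

We need (M + 5I)v = 0.
M + 5I = [[21, -7], [42, -14]].
Row 1: (21)·2 + (-7)·y = 0
Row 2: (42)·2 + (-14)·y = 0
Solving gives y = 6.
Check: M·(2, 6) = (-10, -30) = -5·(2, 6).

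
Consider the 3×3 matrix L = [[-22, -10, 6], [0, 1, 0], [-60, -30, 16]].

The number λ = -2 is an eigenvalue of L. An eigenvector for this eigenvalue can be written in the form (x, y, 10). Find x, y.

3, 0

We need (L + 2I)v = 0.
L + 2I = [[-20, -10, 6], [0, 3, 0], [-60, -30, 18]].
Row 1: (-20)·x + (-10)·y + (6)·10 = 0
Row 2: (0)·x + (3)·y + (0)·10 = 0
Row 3: (-60)·x + (-30)·y + (18)·10 = 0
Solving gives x = 3, y = 0.
Check: L·(3, 0, 10) = (-6, 0, -20) = -2·(3, 0, 10).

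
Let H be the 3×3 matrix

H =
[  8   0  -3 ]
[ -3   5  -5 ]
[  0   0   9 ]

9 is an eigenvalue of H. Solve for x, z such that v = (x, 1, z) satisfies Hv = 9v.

-3, 1

We need (H - 9I)v = 0.
H - 9I = [[-1, 0, -3], [-3, -4, -5], [0, 0, 0]].
Row 1: (-1)·x + (0)·1 + (-3)·z = 0
Row 2: (-3)·x + (-4)·1 + (-5)·z = 0
Row 3: (0)·x + (0)·1 + (0)·z = 0
Solving gives x = -3, z = 1.
Check: H·(-3, 1, 1) = (-27, 9, 9) = 9·(-3, 1, 1).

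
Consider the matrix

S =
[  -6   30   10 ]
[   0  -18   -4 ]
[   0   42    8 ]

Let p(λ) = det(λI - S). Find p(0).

144

p(0) = det(0·I − S) = det(−S) = (−1)^3·det(S).
det(S) = -144, so p(0) = 144.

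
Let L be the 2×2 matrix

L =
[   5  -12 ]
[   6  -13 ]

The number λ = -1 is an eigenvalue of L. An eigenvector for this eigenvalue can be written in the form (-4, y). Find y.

We need (L + 1I)v = 0.
L + 1I = [[6, -12], [6, -12]].
Row 1: (6)·-4 + (-12)·y = 0
Row 2: (6)·-4 + (-12)·y = 0
Solving gives y = -2.
Check: L·(-4, -2) = (4, 2) = -1·(-4, -2).

-2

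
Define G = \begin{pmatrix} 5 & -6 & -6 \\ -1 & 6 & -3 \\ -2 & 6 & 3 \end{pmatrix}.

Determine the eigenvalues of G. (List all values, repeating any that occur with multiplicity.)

Compute the characteristic polynomial p(lambda) = det(lambda·I - G).
Expanding the 3×3 determinant: p(lambda) = lambda^3 - 14·lambda^2 + 63·lambda - 90.
Try lambda = 3: p(3) = 0, so 3 is a root.
Dividing by (lambda - 3) leaves lambda^2 - 11·lambda + 30.
The quadratic factors as (lambda - 5)·(lambda - 6).
Eigenvalues: 3, 5, 6.

3, 5, 6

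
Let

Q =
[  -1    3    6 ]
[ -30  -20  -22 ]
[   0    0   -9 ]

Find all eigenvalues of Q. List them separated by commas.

-11, -10, -9

The characteristic polynomial is p(lambda) = det(lambda·I - Q).
Expanding along the first row, p(lambda) = lambda^3 + 30·lambda^2 + 299·lambda + 990.
Since p(-10) = 0, lambda = -10 is a root.
Dividing by (lambda + 10) leaves lambda^2 + 20·lambda + 99.
The quadratic factors as (lambda + 11)·(lambda + 9).
Eigenvalues: -11, -10, -9.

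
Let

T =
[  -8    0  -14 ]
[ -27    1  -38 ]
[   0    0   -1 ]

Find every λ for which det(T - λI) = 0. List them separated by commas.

Set up det(λI - T) = 0.
Cofactor expansion gives p(λ) = λ^3 + 8λ^2 - λ - 8.
Try λ = -1: p(-1) = 0, so -1 is a root.
Dividing by (λ + 1) leaves λ^2 + 7λ - 8.
The quadratic factors as (λ + 8)·(λ - 1).
Eigenvalues: -8, -1, 1.

-8, -1, 1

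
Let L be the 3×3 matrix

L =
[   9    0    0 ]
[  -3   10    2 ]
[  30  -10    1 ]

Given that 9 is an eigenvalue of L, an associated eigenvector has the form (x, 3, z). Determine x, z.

1, 0

We need (L - 9I)v = 0.
L - 9I = [[0, 0, 0], [-3, 1, 2], [30, -10, -8]].
Row 1: (0)·x + (0)·3 + (0)·z = 0
Row 2: (-3)·x + (1)·3 + (2)·z = 0
Row 3: (30)·x + (-10)·3 + (-8)·z = 0
Solving gives x = 1, z = 0.
Check: L·(1, 3, 0) = (9, 27, 0) = 9·(1, 3, 0).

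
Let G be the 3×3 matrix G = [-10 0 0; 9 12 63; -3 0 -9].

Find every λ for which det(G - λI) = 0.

Compute the characteristic polynomial p(r) = det(rI - G).
Expanding along the first row, p(r) = r^3 + 7r^2 - 138r - 1080.
Rational-root test: r = -9 gives p(-9) = 0.
Dividing by (r + 9) leaves r^2 - 2r - 120.
The quadratic factors as (r + 10)·(r - 12).
Eigenvalues: -10, -9, 12.

-10, -9, 12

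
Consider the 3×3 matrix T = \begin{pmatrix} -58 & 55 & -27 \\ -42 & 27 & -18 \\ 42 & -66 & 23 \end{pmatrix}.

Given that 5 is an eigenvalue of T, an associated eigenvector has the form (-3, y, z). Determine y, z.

0, 7

We need (T - 5I)v = 0.
T - 5I = [[-63, 55, -27], [-42, 22, -18], [42, -66, 18]].
Row 1: (-63)·-3 + (55)·y + (-27)·z = 0
Row 2: (-42)·-3 + (22)·y + (-18)·z = 0
Row 3: (42)·-3 + (-66)·y + (18)·z = 0
Solving gives y = 0, z = 7.
Check: T·(-3, 0, 7) = (-15, 0, 35) = 5·(-3, 0, 7).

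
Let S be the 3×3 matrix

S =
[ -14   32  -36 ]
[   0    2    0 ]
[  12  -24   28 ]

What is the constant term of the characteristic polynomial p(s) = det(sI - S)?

-80

p(0) = det(0·I − S) = det(−S) = (−1)^3·det(S).
det(S) = 80, so p(0) = -80.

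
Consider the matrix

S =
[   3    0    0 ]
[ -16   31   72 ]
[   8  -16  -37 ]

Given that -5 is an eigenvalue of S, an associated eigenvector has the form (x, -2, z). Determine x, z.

0, 1

We need (S + 5I)v = 0.
S + 5I = [[8, 0, 0], [-16, 36, 72], [8, -16, -32]].
Row 1: (8)·x + (0)·-2 + (0)·z = 0
Row 2: (-16)·x + (36)·-2 + (72)·z = 0
Row 3: (8)·x + (-16)·-2 + (-32)·z = 0
Solving gives x = 0, z = 1.
Check: S·(0, -2, 1) = (0, 10, -5) = -5·(0, -2, 1).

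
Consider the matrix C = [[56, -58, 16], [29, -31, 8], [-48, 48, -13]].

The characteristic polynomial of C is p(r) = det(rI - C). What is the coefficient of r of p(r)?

5

p(r) = r^3 - 12r^2 + 5r + 66.
The coefficient of r is 5.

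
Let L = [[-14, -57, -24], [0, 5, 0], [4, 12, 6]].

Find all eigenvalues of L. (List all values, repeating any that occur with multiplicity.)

Compute the characteristic polynomial p(μ) = det(μI - L).
Expanding the 3×3 determinant: p(μ) = μ^3 + 3μ^2 - 28μ - 60.
Rational-root test: μ = -2 gives p(-2) = 0.
Dividing by (μ + 2) leaves μ^2 + μ - 30.
The quadratic factors as (μ + 6)·(μ - 5).
Eigenvalues: -6, -2, 5.

-6, -2, 5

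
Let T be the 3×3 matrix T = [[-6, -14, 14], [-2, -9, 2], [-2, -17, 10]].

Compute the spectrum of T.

-7, -6, 8

Compute the characteristic polynomial p(λ) = det(λI - T).
Cofactor expansion gives p(λ) = λ^3 + 5λ^2 - 62λ - 336.
Since p(-6) = 0, λ = -6 is a root.
Dividing by (λ + 6) leaves λ^2 - λ - 56.
The quadratic factors as (λ + 7)·(λ - 8).
Eigenvalues: -7, -6, 8.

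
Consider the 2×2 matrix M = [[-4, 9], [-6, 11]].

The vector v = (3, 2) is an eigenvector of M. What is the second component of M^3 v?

16

First find the eigenvalue: Mv = (6, 4) = 2·(3, 2), so λ = 2.
Then M^3 v = λ^3·v = 2^3·(3, 2) = 8·(3, 2) = (24, 16).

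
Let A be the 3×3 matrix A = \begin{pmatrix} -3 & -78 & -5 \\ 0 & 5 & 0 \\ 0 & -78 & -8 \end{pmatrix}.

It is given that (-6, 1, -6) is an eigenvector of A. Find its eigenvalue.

5

Compute Av: A·(-6, 1, -6) = (-30, 5, -30).
Since Av = λv, compare component 1: -30 = λ·-6, so λ = 5.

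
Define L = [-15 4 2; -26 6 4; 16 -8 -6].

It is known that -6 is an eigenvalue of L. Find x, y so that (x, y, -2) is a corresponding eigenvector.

We need (L + 6I)v = 0.
L + 6I = [[-9, 4, 2], [-26, 12, 4], [16, -8, 0]].
Row 1: (-9)·x + (4)·y + (2)·-2 = 0
Row 2: (-26)·x + (12)·y + (4)·-2 = 0
Row 3: (16)·x + (-8)·y + (0)·-2 = 0
Solving gives x = -4, y = -8.
Check: L·(-4, -8, -2) = (24, 48, 12) = -6·(-4, -8, -2).

-4, -8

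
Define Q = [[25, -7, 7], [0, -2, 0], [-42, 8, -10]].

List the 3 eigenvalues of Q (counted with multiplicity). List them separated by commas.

-2, 4, 11

The characteristic polynomial is p(μ) = det(μI - Q).
Cofactor expansion gives p(μ) = μ^3 - 13μ^2 + 14μ + 88.
Rational-root test: μ = 4 gives p(4) = 0.
Dividing by (μ - 4) leaves μ^2 - 9μ - 22.
The quadratic factors as (μ + 2)·(μ - 11).
Eigenvalues: -2, 4, 11.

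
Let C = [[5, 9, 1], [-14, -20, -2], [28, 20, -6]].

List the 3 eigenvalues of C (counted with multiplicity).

The characteristic polynomial is p(λ) = det(λI - C).
Expanding the 3×3 determinant: p(λ) = λ^3 + 21λ^2 + 128λ + 180.
Rational-root test: λ = -2 gives p(-2) = 0.
Factor out (λ + 2): p(λ) = (λ + 2)·(λ^2 + 19λ + 90).
The quadratic factors as (λ + 10)·(λ + 9).
Eigenvalues: -10, -9, -2.

-10, -9, -2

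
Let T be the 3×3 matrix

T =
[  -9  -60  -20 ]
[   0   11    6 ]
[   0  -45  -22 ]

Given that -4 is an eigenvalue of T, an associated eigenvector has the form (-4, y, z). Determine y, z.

We need (T + 4I)v = 0.
T + 4I = [[-5, -60, -20], [0, 15, 6], [0, -45, -18]].
Row 1: (-5)·-4 + (-60)·y + (-20)·z = 0
Row 2: (0)·-4 + (15)·y + (6)·z = 0
Row 3: (0)·-4 + (-45)·y + (-18)·z = 0
Solving gives y = 2, z = -5.
Check: T·(-4, 2, -5) = (16, -8, 20) = -4·(-4, 2, -5).

2, -5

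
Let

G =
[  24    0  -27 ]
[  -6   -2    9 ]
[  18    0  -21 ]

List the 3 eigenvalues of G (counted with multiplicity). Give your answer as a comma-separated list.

The characteristic polynomial is p(t) = det(tI - G).
Cofactor expansion gives p(t) = t^3 - t^2 - 24t - 36.
Try t = -3: p(-3) = 0, so -3 is a root.
Dividing by (t + 3) leaves t^2 - 4t - 12.
The quadratic factors as (t + 2)·(t - 6).
Eigenvalues: -3, -2, 6.

-3, -2, 6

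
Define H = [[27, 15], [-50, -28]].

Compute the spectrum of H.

-3, 2

det(H - rI) = (27 - r)(-28 - r) - (15)·(-50) = r^2 + r - 6.
This factors as (r + 3)·(r - 2) = 0.
Eigenvalues: -3, 2.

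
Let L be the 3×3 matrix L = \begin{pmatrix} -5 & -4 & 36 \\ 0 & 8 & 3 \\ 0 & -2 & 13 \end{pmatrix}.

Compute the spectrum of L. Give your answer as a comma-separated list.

-5, 10, 11

Compute the characteristic polynomial p(λ) = det(λI - L).
Expanding the 3×3 determinant: p(λ) = λ^3 - 16λ^2 + 5λ + 550.
Rational-root test: λ = -5 gives p(-5) = 0.
Factor out (λ + 5): p(λ) = (λ + 5)·(λ^2 - 21λ + 110).
The quadratic factors as (λ - 10)·(λ - 11).
Eigenvalues: -5, 10, 11.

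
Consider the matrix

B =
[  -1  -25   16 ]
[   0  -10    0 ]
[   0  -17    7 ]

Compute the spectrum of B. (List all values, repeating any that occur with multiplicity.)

Set up det(sI - B) = 0.
Expanding along the first row, p(s) = s^3 + 4s^2 - 67s - 70.
Since p(-1) = 0, s = -1 is a root.
Dividing by (s + 1) leaves s^2 + 3s - 70.
The quadratic factors as (s + 10)·(s - 7).
Eigenvalues: -10, -1, 7.

-10, -1, 7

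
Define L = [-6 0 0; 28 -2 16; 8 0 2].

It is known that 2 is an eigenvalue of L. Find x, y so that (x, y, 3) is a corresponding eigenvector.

0, 12

We need (L - 2I)v = 0.
L - 2I = [[-8, 0, 0], [28, -4, 16], [8, 0, 0]].
Row 1: (-8)·x + (0)·y + (0)·3 = 0
Row 2: (28)·x + (-4)·y + (16)·3 = 0
Row 3: (8)·x + (0)·y + (0)·3 = 0
Solving gives x = 0, y = 12.
Check: L·(0, 12, 3) = (0, 24, 6) = 2·(0, 12, 3).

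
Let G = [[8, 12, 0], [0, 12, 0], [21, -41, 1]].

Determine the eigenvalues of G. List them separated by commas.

1, 8, 12

The characteristic polynomial is p(μ) = det(μI - G).
Cofactor expansion gives p(μ) = μ^3 - 21μ^2 + 116μ - 96.
Rational-root test: μ = 12 gives p(12) = 0.
Factor out (μ - 12): p(μ) = (μ - 12)·(μ^2 - 9μ + 8).
The quadratic factors as (μ - 1)·(μ - 8).
Eigenvalues: 1, 8, 12.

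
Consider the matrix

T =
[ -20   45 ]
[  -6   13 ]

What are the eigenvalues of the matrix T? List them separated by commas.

-5, -2

det(T - rI) = (-20 - r)(13 - r) - (45)·(-6) = r^2 + 7r + 10.
This factors as (r + 5)·(r + 2) = 0.
Eigenvalues: -5, -2.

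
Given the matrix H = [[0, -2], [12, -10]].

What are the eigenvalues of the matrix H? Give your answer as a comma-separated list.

-6, -4

det(H - λI) = (0 - λ)(-10 - λ) - (-2)·(12) = λ^2 + 10λ + 24.
This factors as (λ + 6)·(λ + 4) = 0.
Eigenvalues: -6, -4.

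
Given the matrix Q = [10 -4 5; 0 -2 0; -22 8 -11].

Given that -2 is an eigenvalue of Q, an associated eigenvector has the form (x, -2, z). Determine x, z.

We need (Q + 2I)v = 0.
Q + 2I = [[12, -4, 5], [0, 0, 0], [-22, 8, -9]].
Row 1: (12)·x + (-4)·-2 + (5)·z = 0
Row 2: (0)·x + (0)·-2 + (0)·z = 0
Row 3: (-22)·x + (8)·-2 + (-9)·z = 0
Solving gives x = -4, z = 8.
Check: Q·(-4, -2, 8) = (8, 4, -16) = -2·(-4, -2, 8).

-4, 8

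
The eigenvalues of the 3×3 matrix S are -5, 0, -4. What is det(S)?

det(S) is the product of the eigenvalues: (-5) · (0) · (-4) = 0.

0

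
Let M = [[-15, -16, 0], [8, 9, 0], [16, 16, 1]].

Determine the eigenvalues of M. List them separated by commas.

-7, 1, 1

Set up det(sI - M) = 0.
Cofactor expansion gives p(s) = s^3 + 5s^2 - 13s + 7.
Since p(1) = 0, s = 1 is a root.
Factor out (s - 1): p(s) = (s - 1)·(s^2 + 6s - 7).
The quadratic factors as (s + 7)·(s - 1).
Eigenvalues: -7, 1, 1.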